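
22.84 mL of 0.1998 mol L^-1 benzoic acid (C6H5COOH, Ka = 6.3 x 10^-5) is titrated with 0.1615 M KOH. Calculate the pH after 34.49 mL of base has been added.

n(acid) = 0.1998 x 0.02284 = 0.004563 mol; n(KOH) added = 0.1615 x 0.03449 = 0.005570 mol.
Base is in excess by 0.005570 - 0.004563 = 0.001007 mol in a total volume of 0.05733 L.
[OH^-] = 0.001007/0.05733 = 0.01756 M, so pOH = 1.76 and pH = 14.00 - 1.76 = 12.24.

12.24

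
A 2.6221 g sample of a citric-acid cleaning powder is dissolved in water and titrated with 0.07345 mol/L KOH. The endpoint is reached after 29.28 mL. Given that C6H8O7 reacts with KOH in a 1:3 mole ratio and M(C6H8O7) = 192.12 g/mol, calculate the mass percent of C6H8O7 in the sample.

5.25%

n(KOH) = 0.07345 x 0.02928 = 0.002151 mol.
n(C6H8O7) = 0.002151 / 3 = 0.0007169 mol.
mass of C6H8O7 = 0.0007169 x 192.12 = 0.1377 g.
% purity = 0.1377 / 2.6221 x 100 = 5.25%.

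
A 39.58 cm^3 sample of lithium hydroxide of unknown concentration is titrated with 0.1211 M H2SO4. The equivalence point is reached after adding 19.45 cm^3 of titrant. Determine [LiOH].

0.119 M

n(H2SO4) delivered = 0.1211 x 0.01945 = 0.002355 mol.
The reaction is 2 LiOH + 1 H2SO4, so n(LiOH) = 0.002355 x 2/1 = 0.004711 mol.
[LiOH] = 0.004711 mol / 0.03958 L = 0.119 M.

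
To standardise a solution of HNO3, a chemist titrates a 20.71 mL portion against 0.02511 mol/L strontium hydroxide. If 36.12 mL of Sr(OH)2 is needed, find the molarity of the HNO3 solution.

0.0876 M

n(Sr(OH)2) delivered = 0.02511 x 0.03612 = 0.0009070 mol.
The reaction is 2 HNO3 + 1 Sr(OH)2, so n(HNO3) = 0.0009070 x 2/1 = 0.001814 mol.
[HNO3] = 0.001814 mol / 0.02071 L = 0.0876 M.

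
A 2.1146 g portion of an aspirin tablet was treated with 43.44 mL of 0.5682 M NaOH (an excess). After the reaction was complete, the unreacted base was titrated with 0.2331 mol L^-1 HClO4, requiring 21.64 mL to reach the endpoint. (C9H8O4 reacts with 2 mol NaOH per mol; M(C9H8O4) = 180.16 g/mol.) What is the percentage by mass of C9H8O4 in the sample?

Total n(NaOH) added = 0.5682 x 0.04344 = 0.02468 mol.
n(HClO4) used = 0.2331 x 0.02164 = 0.005044 mol, which equals the excess n(NaOH).
So n(NaOH) consumed by the sample = 0.02468 - 0.005044 = 0.01964 mol.
n(C9H8O4) = 0.01964 / 2 = 0.009819 mol.
mass C9H8O4 = 0.009819 x 180.16 = 1.769 g, so %C9H8O4 = 1.769/2.1146 x 100 = 83.7%.

83.7%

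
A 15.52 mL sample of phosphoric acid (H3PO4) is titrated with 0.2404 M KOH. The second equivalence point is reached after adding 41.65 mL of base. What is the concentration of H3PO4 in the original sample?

0.323 M

n(KOH) = 0.2404 x 0.04165 = 0.01001 mol.
At the second equivalence point, 2 mol OH^- react per mol H3PO4, so n(H3PO4) = 0.01001 / 2 = 0.005006 mol.
[H3PO4] = 0.005006 / 0.01552 L = 0.323 M.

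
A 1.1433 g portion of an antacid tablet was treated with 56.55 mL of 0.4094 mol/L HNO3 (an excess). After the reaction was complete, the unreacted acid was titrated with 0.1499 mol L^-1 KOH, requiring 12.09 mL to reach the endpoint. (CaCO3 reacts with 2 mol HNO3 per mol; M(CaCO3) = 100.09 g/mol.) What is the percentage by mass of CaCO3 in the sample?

Total n(HNO3) added = 0.4094 x 0.05655 = 0.02315 mol.
n(KOH) used = 0.1499 x 0.01209 = 0.001812 mol, which equals the excess n(HNO3).
So n(HNO3) consumed by the sample = 0.02315 - 0.001812 = 0.02134 mol.
n(CaCO3) = 0.02134 / 2 = 0.01067 mol.
mass CaCO3 = 0.01067 x 100.09 = 1.068 g, so %CaCO3 = 1.068/1.1433 x 100 = 93.4%.

93.4%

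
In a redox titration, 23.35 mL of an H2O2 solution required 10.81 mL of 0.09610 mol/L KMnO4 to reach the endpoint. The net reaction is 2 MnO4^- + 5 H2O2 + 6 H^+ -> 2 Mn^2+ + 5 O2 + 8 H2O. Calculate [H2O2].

n(KMnO4) = 0.09610 x 0.01081 = 0.001039 mol.
From the balanced equation, 2 mol KMnO4 reacts with 5 mol H2O2, so n(H2O2) = 0.001039 x 5/2 = 0.002597 mol.
[H2O2] = 0.002597 / 0.02335 L = 0.111 M.

0.111 M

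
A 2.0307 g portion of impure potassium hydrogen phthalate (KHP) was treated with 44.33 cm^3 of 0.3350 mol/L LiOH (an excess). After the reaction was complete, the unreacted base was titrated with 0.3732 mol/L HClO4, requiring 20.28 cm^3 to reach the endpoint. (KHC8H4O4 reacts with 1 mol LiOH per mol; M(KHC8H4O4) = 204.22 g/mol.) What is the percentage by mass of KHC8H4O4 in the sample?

73.2%

Total n(LiOH) added = 0.3350 x 0.04433 = 0.01485 mol.
n(HClO4) used = 0.3732 x 0.02028 = 0.007568 mol, which equals the excess n(LiOH).
So n(LiOH) consumed by the sample = 0.01485 - 0.007568 = 0.007282 mol.
n(KHC8H4O4) = 0.007282 / 1 = 0.007282 mol.
mass KHC8H4O4 = 0.007282 x 204.22 = 1.487 g, so %KHC8H4O4 = 1.487/2.0307 x 100 = 73.2%.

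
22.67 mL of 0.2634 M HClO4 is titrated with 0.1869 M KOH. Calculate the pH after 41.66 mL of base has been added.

12.45

n(acid) = 0.2634 x 0.02267 = 0.005971 mol; n(KOH) added = 0.1869 x 0.04166 = 0.007786 mol.
Base is in excess by 0.007786 - 0.005971 = 0.001815 mol in a total volume of 0.06433 L.
[OH^-] = 0.001815/0.06433 = 0.02821 M, so pOH = 1.55 and pH = 14.00 - 1.55 = 12.45.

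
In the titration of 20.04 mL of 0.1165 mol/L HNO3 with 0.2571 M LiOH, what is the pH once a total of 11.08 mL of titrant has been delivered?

12.22

n(acid) = 0.1165 x 0.02004 = 0.002335 mol; n(LiOH) added = 0.2571 x 0.01108 = 0.002849 mol.
Base is in excess by 0.002849 - 0.002335 = 0.0005140 mol in a total volume of 0.03112 L.
[OH^-] = 0.0005140/0.03112 = 0.01652 M, so pOH = 1.78 and pH = 14.00 - 1.78 = 12.22.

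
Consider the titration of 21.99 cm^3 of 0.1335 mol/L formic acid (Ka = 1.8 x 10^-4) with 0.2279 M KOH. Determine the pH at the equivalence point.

n(HCOOH) = 0.1335 x 0.02199 = 0.002936 mol; V(KOH) at equivalence = 0.002936/0.2279 = 0.01288 L.
At equivalence all the acid is converted to HCOO-; total volume = 0.02199 + 0.01288 = 0.03487 L, so [HCOO-] = 0.002936/0.03487 = 0.08419 M.
Kb = Kw/Ka = 1.0e-14 / 1.8 x 10^-4 = 5.56e-11.
[OH^-] = sqrt(Kb x [HCOO-]) = sqrt(5.56e-11 x 0.08419) = 2.16e-6 M.
pOH = 5.67, so pH = 14.00 - 5.67 = 8.33.

8.33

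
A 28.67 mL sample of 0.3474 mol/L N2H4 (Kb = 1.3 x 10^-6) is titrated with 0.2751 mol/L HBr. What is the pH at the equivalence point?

n(N2H4) = 0.3474 x 0.02867 = 0.009960 mol; V(HBr) at equivalence = 0.009960/0.2751 = 0.03620 L.
At equivalence the base is fully converted to N2H5+; total volume = 0.06487 L, so [N2H5+] = 0.009960/0.06487 = 0.1535 M.
Ka(N2H5+) = Kw/Kb = 1.0e-14 / 1.3 x 10^-6 = 7.69e-9.
[H^+] = sqrt(Ka x [N2H5+]) = sqrt(7.69e-9 x 0.1535) = 3.44e-5 M.
pH = -log(3.44e-5) = 4.46.

4.46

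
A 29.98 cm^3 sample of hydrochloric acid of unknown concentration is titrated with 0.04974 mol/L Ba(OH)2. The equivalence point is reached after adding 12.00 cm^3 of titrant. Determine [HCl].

n(Ba(OH)2) delivered = 0.04974 x 0.01200 = 0.0005969 mol.
The reaction is 2 HCl + 1 Ba(OH)2, so n(HCl) = 0.0005969 x 2/1 = 0.001194 mol.
[HCl] = 0.001194 mol / 0.02998 L = 0.0398 M.

0.0398 M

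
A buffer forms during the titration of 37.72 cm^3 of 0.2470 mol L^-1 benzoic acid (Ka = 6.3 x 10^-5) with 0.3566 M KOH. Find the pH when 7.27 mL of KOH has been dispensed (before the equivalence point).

3.79

Initial n(C6H5COOH) = 0.2470 x 0.03772 = 0.009317 mol.
n(KOH) added = 0.3566 x 0.007270 = 0.002592 mol, converting that many moles of C6H5COOH to C6H5COO-.
Remaining n(C6H5COOH) = 0.006724 mol; n(C6H5COO-) = 0.002592 mol.
By Henderson-Hasselbalch, pH = pKa + log([A^-]/[HA]) = 4.20 + log(0.002592/0.006724) = 4.20 + (-0.41) = 3.79.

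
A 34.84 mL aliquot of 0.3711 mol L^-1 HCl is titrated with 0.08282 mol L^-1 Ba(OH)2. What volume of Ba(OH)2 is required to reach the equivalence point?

n(HCl) = 0.3711 mol/L x 0.03484 L = 0.01293 mol.
The neutralisation is 2 HCl : 1 Ba(OH)2, so n(Ba(OH)2) = 0.01293 x 1/2 = 0.006465 mol.
V(Ba(OH)2) = 0.006465 / 0.08282 = 0.07806 L = 78.1 mL.

78.1 mL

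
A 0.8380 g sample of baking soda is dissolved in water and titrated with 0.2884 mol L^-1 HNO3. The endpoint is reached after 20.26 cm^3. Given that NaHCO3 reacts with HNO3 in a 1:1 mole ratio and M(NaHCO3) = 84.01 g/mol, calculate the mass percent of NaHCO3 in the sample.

n(HNO3) = 0.2884 x 0.02026 = 0.005843 mol.
n(NaHCO3) = 0.005843 / 1 = 0.005843 mol.
mass of NaHCO3 = 0.005843 x 84.01 = 0.4909 g.
% purity = 0.4909 / 0.8380 x 100 = 58.6%.

58.6%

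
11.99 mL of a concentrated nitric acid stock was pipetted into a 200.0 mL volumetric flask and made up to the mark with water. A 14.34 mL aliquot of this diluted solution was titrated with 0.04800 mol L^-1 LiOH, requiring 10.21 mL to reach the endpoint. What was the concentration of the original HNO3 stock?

n(LiOH) = 0.04800 x 0.01021 = 0.0004901 mol.
n(HNO3) in the aliquot = 0.0004901 mol.
[diluted HNO3] = 0.0004901 / 0.01434 = 0.03418 M.
Dilution factor = 200.0/11.99 = 16.68, so [stock] = 0.03418 x 16.68 = 0.570 M.

0.570 M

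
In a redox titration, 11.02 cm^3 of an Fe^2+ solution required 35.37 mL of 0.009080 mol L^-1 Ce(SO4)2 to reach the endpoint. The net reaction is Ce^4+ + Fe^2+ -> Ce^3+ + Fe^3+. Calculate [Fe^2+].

n(Ce(SO4)2) = 0.009080 x 0.03537 = 0.0003212 mol.
From the balanced equation, 1 mol Ce(SO4)2 reacts with 1 mol Fe^2+, so n(Fe^2+) = 0.0003212 x 1/1 = 0.0003212 mol.
[Fe^2+] = 0.0003212 / 0.01102 L = 0.0291 M.

0.0291 M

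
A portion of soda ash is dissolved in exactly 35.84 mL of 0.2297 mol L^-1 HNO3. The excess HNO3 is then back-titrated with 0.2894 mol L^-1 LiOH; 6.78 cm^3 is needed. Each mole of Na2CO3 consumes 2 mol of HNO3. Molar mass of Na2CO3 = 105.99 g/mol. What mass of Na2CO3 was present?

Total n(HNO3) added = 0.2297 x 0.03584 = 0.008232 mol.
n(LiOH) used = 0.2894 x 0.006780 = 0.001962 mol, which equals the excess n(HNO3).
So n(HNO3) consumed by the sample = 0.008232 - 0.001962 = 0.006270 mol.
n(Na2CO3) = 0.006270 / 2 = 0.003135 mol.
mass = 0.003135 mol x 105.99 g/mol = 0.332 g.

0.332 g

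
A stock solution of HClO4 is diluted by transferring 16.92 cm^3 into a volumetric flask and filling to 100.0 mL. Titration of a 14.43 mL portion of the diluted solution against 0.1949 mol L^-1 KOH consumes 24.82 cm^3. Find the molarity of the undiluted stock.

1.98 M

n(KOH) = 0.1949 x 0.02482 = 0.004837 mol.
n(HClO4) in the aliquot = 0.004837 mol.
[diluted HClO4] = 0.004837 / 0.01443 = 0.3352 M.
Dilution factor = 100.0/16.92 = 5.910, so [stock] = 0.3352 x 5.910 = 1.98 M.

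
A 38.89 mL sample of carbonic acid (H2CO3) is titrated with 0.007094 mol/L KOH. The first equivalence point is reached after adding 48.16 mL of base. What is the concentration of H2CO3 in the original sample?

0.00878 M

n(KOH) = 0.007094 x 0.04816 = 0.0003416 mol.
At the first equivalence point, 1 mol OH^- react per mol H2CO3, so n(H2CO3) = 0.0003416 / 1 = 0.0003416 mol.
[H2CO3] = 0.0003416 / 0.03889 L = 0.00878 M.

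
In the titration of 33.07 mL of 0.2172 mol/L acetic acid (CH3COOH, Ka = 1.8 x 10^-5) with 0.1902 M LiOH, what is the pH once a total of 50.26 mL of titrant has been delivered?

n(acid) = 0.2172 x 0.03307 = 0.007183 mol; n(LiOH) added = 0.1902 x 0.05026 = 0.009559 mol.
Base is in excess by 0.009559 - 0.007183 = 0.002377 mol in a total volume of 0.08333 L.
[OH^-] = 0.002377/0.08333 = 0.02852 M, so pOH = 1.54 and pH = 14.00 - 1.54 = 12.46.

12.46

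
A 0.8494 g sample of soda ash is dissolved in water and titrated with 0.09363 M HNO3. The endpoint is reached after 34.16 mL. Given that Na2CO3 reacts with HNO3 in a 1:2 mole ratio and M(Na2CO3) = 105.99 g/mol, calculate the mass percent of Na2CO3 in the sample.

n(HNO3) = 0.09363 x 0.03416 = 0.003198 mol.
n(Na2CO3) = 0.003198 / 2 = 0.001599 mol.
mass of Na2CO3 = 0.001599 x 105.99 = 0.1695 g.
% purity = 0.1695 / 0.8494 x 100 = 20.0%.

20.0%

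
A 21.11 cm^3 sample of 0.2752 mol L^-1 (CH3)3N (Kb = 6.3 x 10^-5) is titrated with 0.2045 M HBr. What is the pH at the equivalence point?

n((CH3)3N) = 0.2752 x 0.02111 = 0.005809 mol; V(HBr) at equivalence = 0.005809/0.2045 = 0.02841 L.
At equivalence the base is fully converted to (CH3)3NH+; total volume = 0.04952 L, so [(CH3)3NH+] = 0.005809/0.04952 = 0.1173 M.
Ka((CH3)3NH+) = Kw/Kb = 1.0e-14 / 6.3 x 10^-5 = 1.59e-10.
[H^+] = sqrt(Ka x [(CH3)3NH+]) = sqrt(1.59e-10 x 0.1173) = 4.32e-6 M.
pH = -log(4.32e-6) = 5.36.

5.36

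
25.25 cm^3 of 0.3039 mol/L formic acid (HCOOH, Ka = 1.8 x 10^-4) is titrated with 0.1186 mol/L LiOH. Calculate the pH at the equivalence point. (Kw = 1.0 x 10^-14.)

n(HCOOH) = 0.3039 x 0.02525 = 0.007673 mol; V(LiOH) at equivalence = 0.007673/0.1186 = 0.06470 L.
At equivalence all the acid is converted to HCOO-; total volume = 0.02525 + 0.06470 = 0.08995 L, so [HCOO-] = 0.007673/0.08995 = 0.08531 M.
Kb = Kw/Ka = 1.0e-14 / 1.8 x 10^-4 = 5.56e-11.
[OH^-] = sqrt(Kb x [HCOO-]) = sqrt(5.56e-11 x 0.08531) = 2.18e-6 M.
pOH = 5.66, so pH = 14.00 - 5.66 = 8.34.

8.34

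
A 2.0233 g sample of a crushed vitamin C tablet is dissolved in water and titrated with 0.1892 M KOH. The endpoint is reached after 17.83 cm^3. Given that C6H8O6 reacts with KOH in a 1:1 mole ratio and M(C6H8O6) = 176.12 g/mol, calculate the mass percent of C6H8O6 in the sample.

29.4%

n(KOH) = 0.1892 x 0.01783 = 0.003373 mol.
n(C6H8O6) = 0.003373 / 1 = 0.003373 mol.
mass of C6H8O6 = 0.003373 x 176.12 = 0.5941 g.
% purity = 0.5941 / 2.0233 x 100 = 29.4%.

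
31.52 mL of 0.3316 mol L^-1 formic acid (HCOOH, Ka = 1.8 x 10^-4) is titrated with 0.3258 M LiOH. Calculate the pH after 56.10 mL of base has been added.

12.95

n(acid) = 0.3316 x 0.03152 = 0.01045 mol; n(LiOH) added = 0.3258 x 0.05610 = 0.01828 mol.
Base is in excess by 0.01828 - 0.01045 = 0.007825 mol in a total volume of 0.08762 L.
[OH^-] = 0.007825/0.08762 = 0.08931 M, so pOH = 1.05 and pH = 14.00 - 1.05 = 12.95.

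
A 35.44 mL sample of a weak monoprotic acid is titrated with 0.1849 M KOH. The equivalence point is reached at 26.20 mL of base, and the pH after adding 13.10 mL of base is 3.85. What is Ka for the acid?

1.4 x 10^-4

13.10 mL is half of the equivalence volume, so this is the half-equivalence point where [HA] = [A^-].
At half-equivalence pH = pKa, so pKa = 3.85.
Ka = 10^(-3.85) = 1.4 x 10^-4.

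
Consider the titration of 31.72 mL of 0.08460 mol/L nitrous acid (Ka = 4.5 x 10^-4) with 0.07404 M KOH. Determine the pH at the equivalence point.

n(HNO2) = 0.08460 x 0.03172 = 0.002684 mol; V(KOH) at equivalence = 0.002684/0.07404 = 0.03624 L.
At equivalence all the acid is converted to NO2-; total volume = 0.03172 + 0.03624 = 0.06796 L, so [NO2-] = 0.002684/0.06796 = 0.03948 M.
Kb = Kw/Ka = 1.0e-14 / 4.5 x 10^-4 = 2.22e-11.
[OH^-] = sqrt(Kb x [NO2-]) = sqrt(2.22e-11 x 0.03948) = 9.37e-7 M.
pOH = 6.03, so pH = 14.00 - 6.03 = 7.97.

7.97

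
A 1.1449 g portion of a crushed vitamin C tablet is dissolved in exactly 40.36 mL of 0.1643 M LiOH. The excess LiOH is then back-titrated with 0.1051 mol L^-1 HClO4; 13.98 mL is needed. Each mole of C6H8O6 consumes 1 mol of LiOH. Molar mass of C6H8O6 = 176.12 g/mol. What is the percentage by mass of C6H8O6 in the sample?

79.4%

Total n(LiOH) added = 0.1643 x 0.04036 = 0.006631 mol.
n(HClO4) used = 0.1051 x 0.01398 = 0.001469 mol, which equals the excess n(LiOH).
So n(LiOH) consumed by the sample = 0.006631 - 0.001469 = 0.005162 mol.
n(C6H8O6) = 0.005162 / 1 = 0.005162 mol.
mass C6H8O6 = 0.005162 x 176.12 = 0.9091 g, so %C6H8O6 = 0.9091/1.1449 x 100 = 79.4%.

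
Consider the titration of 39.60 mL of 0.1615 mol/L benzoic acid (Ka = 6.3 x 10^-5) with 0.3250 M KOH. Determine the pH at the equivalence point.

n(C6H5COOH) = 0.1615 x 0.03960 = 0.006395 mol; V(KOH) at equivalence = 0.006395/0.3250 = 0.01968 L.
At equivalence all the acid is converted to C6H5COO-; total volume = 0.03960 + 0.01968 = 0.05928 L, so [C6H5COO-] = 0.006395/0.05928 = 0.1079 M.
Kb = Kw/Ka = 1.0e-14 / 6.3 x 10^-5 = 1.59e-10.
[OH^-] = sqrt(Kb x [C6H5COO-]) = sqrt(1.59e-10 x 0.1079) = 4.14e-6 M.
pOH = 5.38, so pH = 14.00 - 5.38 = 8.62.

8.62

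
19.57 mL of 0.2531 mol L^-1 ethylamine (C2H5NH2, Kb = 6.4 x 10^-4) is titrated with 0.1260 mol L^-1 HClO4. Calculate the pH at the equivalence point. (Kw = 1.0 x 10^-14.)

5.94

n(C2H5NH2) = 0.2531 x 0.01957 = 0.004953 mol; V(HClO4) at equivalence = 0.004953/0.1260 = 0.03931 L.
At equivalence the base is fully converted to C2H5NH3+; total volume = 0.05888 L, so [C2H5NH3+] = 0.004953/0.05888 = 0.08412 M.
Ka(C2H5NH3+) = Kw/Kb = 1.0e-14 / 6.4 x 10^-4 = 1.56e-11.
[H^+] = sqrt(Ka x [C2H5NH3+]) = sqrt(1.56e-11 x 0.08412) = 1.15e-6 M.
pH = -log(1.15e-6) = 5.94.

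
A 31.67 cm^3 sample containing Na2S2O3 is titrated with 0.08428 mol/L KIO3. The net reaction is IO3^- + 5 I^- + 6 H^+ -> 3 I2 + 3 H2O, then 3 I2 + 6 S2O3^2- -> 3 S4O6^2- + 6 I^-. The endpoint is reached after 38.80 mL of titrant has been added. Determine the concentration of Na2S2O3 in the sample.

n(KIO3) = 0.08428 x 0.03880 = 0.003270 mol.
From the balanced equation, 1 mol KIO3 reacts with 6 mol Na2S2O3, so n(Na2S2O3) = 0.003270 x 6/1 = 0.01962 mol.
[Na2S2O3] = 0.01962 / 0.03167 L = 0.620 M.

0.620 M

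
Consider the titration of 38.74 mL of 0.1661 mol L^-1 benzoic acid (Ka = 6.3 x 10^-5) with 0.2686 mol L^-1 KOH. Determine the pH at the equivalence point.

8.61

n(C6H5COOH) = 0.1661 x 0.03874 = 0.006435 mol; V(KOH) at equivalence = 0.006435/0.2686 = 0.02396 L.
At equivalence all the acid is converted to C6H5COO-; total volume = 0.03874 + 0.02396 = 0.06270 L, so [C6H5COO-] = 0.006435/0.06270 = 0.1026 M.
Kb = Kw/Ka = 1.0e-14 / 6.3 x 10^-5 = 1.59e-10.
[OH^-] = sqrt(Kb x [C6H5COO-]) = sqrt(1.59e-10 x 0.1026) = 4.04e-6 M.
pOH = 5.39, so pH = 14.00 - 5.39 = 8.61.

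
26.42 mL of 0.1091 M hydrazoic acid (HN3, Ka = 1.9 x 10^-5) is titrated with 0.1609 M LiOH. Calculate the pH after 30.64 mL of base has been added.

12.55

n(acid) = 0.1091 x 0.02642 = 0.002882 mol; n(LiOH) added = 0.1609 x 0.03064 = 0.004930 mol.
Base is in excess by 0.004930 - 0.002882 = 0.002048 mol in a total volume of 0.05706 L.
[OH^-] = 0.002048/0.05706 = 0.03588 M, so pOH = 1.45 and pH = 14.00 - 1.45 = 12.55.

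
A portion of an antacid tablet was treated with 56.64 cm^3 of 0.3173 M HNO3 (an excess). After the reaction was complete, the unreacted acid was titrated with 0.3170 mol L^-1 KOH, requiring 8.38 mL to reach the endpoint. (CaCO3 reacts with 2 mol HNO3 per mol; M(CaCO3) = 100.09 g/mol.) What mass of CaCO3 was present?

Total n(HNO3) added = 0.3173 x 0.05664 = 0.01797 mol.
n(KOH) used = 0.3170 x 0.008380 = 0.002656 mol, which equals the excess n(HNO3).
So n(HNO3) consumed by the sample = 0.01797 - 0.002656 = 0.01532 mol.
n(CaCO3) = 0.01532 / 2 = 0.007658 mol.
mass = 0.007658 mol x 100.09 g/mol = 0.766 g.

0.766 g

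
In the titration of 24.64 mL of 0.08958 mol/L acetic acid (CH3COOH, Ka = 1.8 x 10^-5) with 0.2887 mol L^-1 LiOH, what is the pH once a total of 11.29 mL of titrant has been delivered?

12.47

n(acid) = 0.08958 x 0.02464 = 0.002207 mol; n(LiOH) added = 0.2887 x 0.01129 = 0.003259 mol.
Base is in excess by 0.003259 - 0.002207 = 0.001052 mol in a total volume of 0.03593 L.
[OH^-] = 0.001052/0.03593 = 0.02928 M, so pOH = 1.53 and pH = 14.00 - 1.53 = 12.47.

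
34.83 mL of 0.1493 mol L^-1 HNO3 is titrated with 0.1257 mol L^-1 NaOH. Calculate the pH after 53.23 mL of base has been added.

n(acid) = 0.1493 x 0.03483 = 0.005200 mol; n(NaOH) added = 0.1257 x 0.05323 = 0.006691 mol.
Base is in excess by 0.006691 - 0.005200 = 0.001491 mol in a total volume of 0.08806 L.
[OH^-] = 0.001491/0.08806 = 0.01693 M, so pOH = 1.77 and pH = 14.00 - 1.77 = 12.23.

12.23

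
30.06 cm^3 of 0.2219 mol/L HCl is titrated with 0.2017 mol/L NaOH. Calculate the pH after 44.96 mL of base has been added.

n(acid) = 0.2219 x 0.03006 = 0.006670 mol; n(NaOH) added = 0.2017 x 0.04496 = 0.009068 mol.
Base is in excess by 0.009068 - 0.006670 = 0.002398 mol in a total volume of 0.07502 L.
[OH^-] = 0.002398/0.07502 = 0.03197 M, so pOH = 1.50 and pH = 14.00 - 1.50 = 12.50.

12.50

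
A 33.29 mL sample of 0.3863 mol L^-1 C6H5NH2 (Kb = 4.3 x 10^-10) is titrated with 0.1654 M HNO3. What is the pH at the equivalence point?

2.78

n(C6H5NH2) = 0.3863 x 0.03329 = 0.01286 mol; V(HNO3) at equivalence = 0.01286/0.1654 = 0.07775 L.
At equivalence the base is fully converted to C6H5NH3+; total volume = 0.1110 L, so [C6H5NH3+] = 0.01286/0.1110 = 0.1158 M.
Ka(C6H5NH3+) = Kw/Kb = 1.0e-14 / 4.3 x 10^-10 = 2.33e-5.
[H^+] = sqrt(Ka x [C6H5NH3+]) = sqrt(2.33e-5 x 0.1158) = 0.00164 M.
pH = -log(0.00164) = 2.78.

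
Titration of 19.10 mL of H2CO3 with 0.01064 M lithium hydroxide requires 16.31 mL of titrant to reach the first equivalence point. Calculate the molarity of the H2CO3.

n(LiOH) = 0.01064 x 0.01631 = 0.0001735 mol.
At the first equivalence point, 1 mol OH^- react per mol H2CO3, so n(H2CO3) = 0.0001735 / 1 = 0.0001735 mol.
[H2CO3] = 0.0001735 / 0.01910 L = 0.00909 M.

0.00909 M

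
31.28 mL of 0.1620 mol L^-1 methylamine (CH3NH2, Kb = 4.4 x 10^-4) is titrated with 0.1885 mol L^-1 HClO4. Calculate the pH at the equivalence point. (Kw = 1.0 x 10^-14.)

n(CH3NH2) = 0.1620 x 0.03128 = 0.005067 mol; V(HClO4) at equivalence = 0.005067/0.1885 = 0.02688 L.
At equivalence the base is fully converted to CH3NH3+; total volume = 0.05816 L, so [CH3NH3+] = 0.005067/0.05816 = 0.08712 M.
Ka(CH3NH3+) = Kw/Kb = 1.0e-14 / 4.4 x 10^-4 = 2.27e-11.
[H^+] = sqrt(Ka x [CH3NH3+]) = sqrt(2.27e-11 x 0.08712) = 1.41e-6 M.
pH = -log(1.41e-6) = 5.85.

5.85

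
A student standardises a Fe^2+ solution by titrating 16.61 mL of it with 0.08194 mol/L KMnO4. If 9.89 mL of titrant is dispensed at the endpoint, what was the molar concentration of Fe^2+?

0.244 M

n(KMnO4) = 0.08194 x 0.009890 = 0.0008104 mol.
From the balanced equation, 1 mol KMnO4 reacts with 5 mol Fe^2+, so n(Fe^2+) = 0.0008104 x 5/1 = 0.004052 mol.
[Fe^2+] = 0.004052 / 0.01661 L = 0.244 M.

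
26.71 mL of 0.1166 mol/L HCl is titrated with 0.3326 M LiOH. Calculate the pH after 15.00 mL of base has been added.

n(acid) = 0.1166 x 0.02671 = 0.003114 mol; n(LiOH) added = 0.3326 x 0.01500 = 0.004989 mol.
Base is in excess by 0.004989 - 0.003114 = 0.001875 mol in a total volume of 0.04171 L.
[OH^-] = 0.001875/0.04171 = 0.04494 M, so pOH = 1.35 and pH = 14.00 - 1.35 = 12.65.

12.65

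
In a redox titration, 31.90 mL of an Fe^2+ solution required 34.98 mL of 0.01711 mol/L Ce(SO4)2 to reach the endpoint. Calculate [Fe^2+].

0.0188 M

n(Ce(SO4)2) = 0.01711 x 0.03498 = 0.0005985 mol.
From the balanced equation, 1 mol Ce(SO4)2 reacts with 1 mol Fe^2+, so n(Fe^2+) = 0.0005985 x 1/1 = 0.0005985 mol.
[Fe^2+] = 0.0005985 / 0.03190 L = 0.0188 M.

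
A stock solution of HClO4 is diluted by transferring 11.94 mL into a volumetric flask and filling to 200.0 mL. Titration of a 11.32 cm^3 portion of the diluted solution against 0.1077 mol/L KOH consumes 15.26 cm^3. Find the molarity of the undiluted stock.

n(KOH) = 0.1077 x 0.01526 = 0.001644 mol.
n(HClO4) in the aliquot = 0.001644 mol.
[diluted HClO4] = 0.001644 / 0.01132 = 0.1452 M.
Dilution factor = 200.0/11.94 = 16.75, so [stock] = 0.1452 x 16.75 = 2.43 M.

2.43 M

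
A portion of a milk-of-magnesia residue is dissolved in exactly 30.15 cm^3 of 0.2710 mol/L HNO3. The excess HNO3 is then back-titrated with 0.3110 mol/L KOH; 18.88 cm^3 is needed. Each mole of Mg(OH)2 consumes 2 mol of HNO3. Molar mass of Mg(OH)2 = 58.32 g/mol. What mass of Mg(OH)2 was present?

Total n(HNO3) added = 0.2710 x 0.03015 = 0.008171 mol.
n(KOH) used = 0.3110 x 0.01888 = 0.005872 mol, which equals the excess n(HNO3).
So n(HNO3) consumed by the sample = 0.008171 - 0.005872 = 0.002299 mol.
n(Mg(OH)2) = 0.002299 / 2 = 0.001149 mol.
mass = 0.001149 mol x 58.32 g/mol = 0.0670 g.

0.0670 g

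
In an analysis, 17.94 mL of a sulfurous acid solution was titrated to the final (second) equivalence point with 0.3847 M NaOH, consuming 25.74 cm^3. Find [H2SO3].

0.276 M

n(NaOH) = 0.3847 x 0.02574 = 0.009902 mol.
At the final (second) equivalence point, 2 mol OH^- react per mol H2SO3, so n(H2SO3) = 0.009902 / 2 = 0.004951 mol.
[H2SO3] = 0.004951 / 0.01794 L = 0.276 M.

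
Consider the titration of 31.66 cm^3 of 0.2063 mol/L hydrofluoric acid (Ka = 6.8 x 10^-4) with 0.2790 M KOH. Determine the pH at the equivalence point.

n(HF) = 0.2063 x 0.03166 = 0.006531 mol; V(KOH) at equivalence = 0.006531/0.2790 = 0.02341 L.
At equivalence all the acid is converted to F-; total volume = 0.03166 + 0.02341 = 0.05507 L, so [F-] = 0.006531/0.05507 = 0.1186 M.
Kb = Kw/Ka = 1.0e-14 / 6.8 x 10^-4 = 1.47e-11.
[OH^-] = sqrt(Kb x [F-]) = sqrt(1.47e-11 x 0.1186) = 1.32e-6 M.
pOH = 5.88, so pH = 14.00 - 5.88 = 8.12.

8.12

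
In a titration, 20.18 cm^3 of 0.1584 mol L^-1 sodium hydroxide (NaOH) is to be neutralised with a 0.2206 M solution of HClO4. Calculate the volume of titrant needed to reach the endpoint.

14.5 mL

n(NaOH) = 0.1584 mol/L x 0.02018 L = 0.003197 mol.
At equivalence n(HClO4) = n(NaOH) = 0.003197 mol.
V(HClO4) = 0.003197 / 0.2206 = 0.01449 L = 14.5 mL.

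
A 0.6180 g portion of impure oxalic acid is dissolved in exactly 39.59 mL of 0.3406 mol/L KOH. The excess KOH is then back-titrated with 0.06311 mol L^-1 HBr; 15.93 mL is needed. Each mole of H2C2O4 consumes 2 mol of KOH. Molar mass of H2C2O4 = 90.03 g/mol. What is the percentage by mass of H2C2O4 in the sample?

90.9%

Total n(KOH) added = 0.3406 x 0.03959 = 0.01348 mol.
n(HBr) used = 0.06311 x 0.01593 = 0.001005 mol, which equals the excess n(KOH).
So n(KOH) consumed by the sample = 0.01348 - 0.001005 = 0.01248 mol.
n(H2C2O4) = 0.01248 / 2 = 0.006240 mol.
mass H2C2O4 = 0.006240 x 90.03 = 0.5617 g, so %H2C2O4 = 0.5617/0.6180 x 100 = 90.9%.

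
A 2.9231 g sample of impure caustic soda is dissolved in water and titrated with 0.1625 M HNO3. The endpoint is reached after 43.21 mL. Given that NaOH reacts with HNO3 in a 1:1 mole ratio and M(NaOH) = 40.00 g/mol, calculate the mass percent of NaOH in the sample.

9.61%

n(HNO3) = 0.1625 x 0.04321 = 0.007022 mol.
n(NaOH) = 0.007022 / 1 = 0.007022 mol.
mass of NaOH = 0.007022 x 40.00 = 0.2809 g.
% purity = 0.2809 / 2.9231 x 100 = 9.61%.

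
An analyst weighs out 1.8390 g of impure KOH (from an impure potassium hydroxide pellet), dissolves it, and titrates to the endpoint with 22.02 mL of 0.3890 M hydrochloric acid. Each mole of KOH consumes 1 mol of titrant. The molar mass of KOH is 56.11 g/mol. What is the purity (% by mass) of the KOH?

n(HCl) = 0.3890 x 0.02202 = 0.008566 mol.
n(KOH) = 0.008566 / 1 = 0.008566 mol.
mass of KOH = 0.008566 x 56.11 = 0.4806 g.
% purity = 0.4806 / 1.8390 x 100 = 26.1%.

26.1%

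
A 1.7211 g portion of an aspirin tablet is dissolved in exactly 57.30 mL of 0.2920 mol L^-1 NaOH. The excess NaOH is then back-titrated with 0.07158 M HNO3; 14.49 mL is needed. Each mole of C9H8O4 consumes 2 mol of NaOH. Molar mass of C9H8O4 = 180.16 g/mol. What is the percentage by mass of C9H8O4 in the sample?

82.1%

Total n(NaOH) added = 0.2920 x 0.05730 = 0.01673 mol.
n(HNO3) used = 0.07158 x 0.01449 = 0.001037 mol, which equals the excess n(NaOH).
So n(NaOH) consumed by the sample = 0.01673 - 0.001037 = 0.01569 mol.
n(C9H8O4) = 0.01569 / 2 = 0.007847 mol.
mass C9H8O4 = 0.007847 x 180.16 = 1.414 g, so %C9H8O4 = 1.414/1.7211 x 100 = 82.1%.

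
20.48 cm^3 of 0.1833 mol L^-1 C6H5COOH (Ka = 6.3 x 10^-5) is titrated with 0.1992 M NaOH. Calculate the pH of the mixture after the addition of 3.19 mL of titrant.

3.51

Initial n(C6H5COOH) = 0.1833 x 0.02048 = 0.003754 mol.
n(NaOH) added = 0.1992 x 0.003190 = 0.0006354 mol, converting that many moles of C6H5COOH to C6H5COO-.
Remaining n(C6H5COOH) = 0.003119 mol; n(C6H5COO-) = 0.0006354 mol.
By Henderson-Hasselbalch, pH = pKa + log([A^-]/[HA]) = 4.20 + log(0.0006354/0.003119) = 4.20 + (-0.69) = 3.51.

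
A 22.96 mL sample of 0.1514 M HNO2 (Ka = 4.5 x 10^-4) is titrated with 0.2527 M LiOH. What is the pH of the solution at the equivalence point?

n(HNO2) = 0.1514 x 0.02296 = 0.003476 mol; V(LiOH) at equivalence = 0.003476/0.2527 = 0.01376 L.
At equivalence all the acid is converted to NO2-; total volume = 0.02296 + 0.01376 = 0.03672 L, so [NO2-] = 0.003476/0.03672 = 0.09468 M.
Kb = Kw/Ka = 1.0e-14 / 4.5 x 10^-4 = 2.22e-11.
[OH^-] = sqrt(Kb x [NO2-]) = sqrt(2.22e-11 x 0.09468) = 1.45e-6 M.
pOH = 5.84, so pH = 14.00 - 5.84 = 8.16.

8.16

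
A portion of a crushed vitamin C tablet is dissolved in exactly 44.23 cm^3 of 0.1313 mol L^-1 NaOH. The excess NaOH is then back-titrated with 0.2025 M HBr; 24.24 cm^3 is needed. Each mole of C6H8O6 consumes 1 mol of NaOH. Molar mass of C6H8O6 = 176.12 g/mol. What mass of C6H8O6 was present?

0.158 g

Total n(NaOH) added = 0.1313 x 0.04423 = 0.005807 mol.
n(HBr) used = 0.2025 x 0.02424 = 0.004909 mol, which equals the excess n(NaOH).
So n(NaOH) consumed by the sample = 0.005807 - 0.004909 = 0.0008988 mol.
n(C6H8O6) = 0.0008988 / 1 = 0.0008988 mol.
mass = 0.0008988 mol x 176.12 g/mol = 0.158 g.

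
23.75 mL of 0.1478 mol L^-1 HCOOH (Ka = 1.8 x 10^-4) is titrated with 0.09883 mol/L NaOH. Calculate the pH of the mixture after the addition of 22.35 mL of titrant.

3.97

Initial n(HCOOH) = 0.1478 x 0.02375 = 0.003510 mol.
n(NaOH) added = 0.09883 x 0.02235 = 0.002209 mol, converting that many moles of HCOOH to HCOO-.
Remaining n(HCOOH) = 0.001301 mol; n(HCOO-) = 0.002209 mol.
By Henderson-Hasselbalch, pH = pKa + log([A^-]/[HA]) = 3.74 + log(0.002209/0.001301) = 3.74 + (+0.23) = 3.97.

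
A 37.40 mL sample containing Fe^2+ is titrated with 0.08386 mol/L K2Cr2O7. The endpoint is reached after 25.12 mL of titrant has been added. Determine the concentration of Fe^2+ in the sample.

0.338 M

n(K2Cr2O7) = 0.08386 x 0.02512 = 0.002107 mol.
From the balanced equation, 1 mol K2Cr2O7 reacts with 6 mol Fe^2+, so n(Fe^2+) = 0.002107 x 6/1 = 0.01264 mol.
[Fe^2+] = 0.01264 / 0.03740 L = 0.338 M.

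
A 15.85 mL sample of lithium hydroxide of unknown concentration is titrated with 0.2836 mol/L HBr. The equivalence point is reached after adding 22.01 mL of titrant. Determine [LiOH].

n(HBr) delivered = 0.2836 x 0.02201 = 0.006242 mol.
For a 1:1 reaction, n(LiOH) = 0.006242 mol.
[LiOH] = 0.006242 mol / 0.01585 L = 0.394 M.

0.394 M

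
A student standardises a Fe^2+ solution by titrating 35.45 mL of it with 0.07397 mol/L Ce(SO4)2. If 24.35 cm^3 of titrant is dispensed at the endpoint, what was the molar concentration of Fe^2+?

0.0508 M

n(Ce(SO4)2) = 0.07397 x 0.02435 = 0.001801 mol.
From the balanced equation, 1 mol Ce(SO4)2 reacts with 1 mol Fe^2+, so n(Fe^2+) = 0.001801 x 1/1 = 0.001801 mol.
[Fe^2+] = 0.001801 / 0.03545 L = 0.0508 M.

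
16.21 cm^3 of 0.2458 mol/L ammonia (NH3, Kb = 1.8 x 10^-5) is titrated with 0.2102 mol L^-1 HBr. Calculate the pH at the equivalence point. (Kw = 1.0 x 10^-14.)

5.10

n(NH3) = 0.2458 x 0.01621 = 0.003984 mol; V(HBr) at equivalence = 0.003984/0.2102 = 0.01896 L.
At equivalence the base is fully converted to NH4+; total volume = 0.03517 L, so [NH4+] = 0.003984/0.03517 = 0.1133 M.
Ka(NH4+) = Kw/Kb = 1.0e-14 / 1.8 x 10^-5 = 5.56e-10.
[H^+] = sqrt(Ka x [NH4+]) = sqrt(5.56e-10 x 0.1133) = 7.93e-6 M.
pH = -log(7.93e-6) = 5.10.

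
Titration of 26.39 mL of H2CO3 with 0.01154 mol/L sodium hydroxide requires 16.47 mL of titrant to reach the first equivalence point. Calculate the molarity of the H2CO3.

n(NaOH) = 0.01154 x 0.01647 = 0.0001901 mol.
At the first equivalence point, 1 mol OH^- react per mol H2CO3, so n(H2CO3) = 0.0001901 / 1 = 0.0001901 mol.
[H2CO3] = 0.0001901 / 0.02639 L = 0.00720 M.

0.00720 M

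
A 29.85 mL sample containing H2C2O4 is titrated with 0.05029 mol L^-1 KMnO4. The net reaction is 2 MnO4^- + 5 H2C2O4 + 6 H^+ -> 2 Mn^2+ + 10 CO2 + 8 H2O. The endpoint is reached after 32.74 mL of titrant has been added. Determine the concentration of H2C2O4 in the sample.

n(KMnO4) = 0.05029 x 0.03274 = 0.001646 mol.
From the balanced equation, 2 mol KMnO4 reacts with 5 mol H2C2O4, so n(H2C2O4) = 0.001646 x 5/2 = 0.004116 mol.
[H2C2O4] = 0.004116 / 0.02985 L = 0.138 M.

0.138 M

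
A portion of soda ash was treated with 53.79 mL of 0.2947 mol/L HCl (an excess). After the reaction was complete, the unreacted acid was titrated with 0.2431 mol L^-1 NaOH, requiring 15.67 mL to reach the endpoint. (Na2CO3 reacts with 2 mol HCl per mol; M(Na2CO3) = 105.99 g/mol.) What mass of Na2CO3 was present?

0.638 g

Total n(HCl) added = 0.2947 x 0.05379 = 0.01585 mol.
n(NaOH) used = 0.2431 x 0.01567 = 0.003809 mol, which equals the excess n(HCl).
So n(HCl) consumed by the sample = 0.01585 - 0.003809 = 0.01204 mol.
n(Na2CO3) = 0.01204 / 2 = 0.006021 mol.
mass = 0.006021 mol x 105.99 g/mol = 0.638 g.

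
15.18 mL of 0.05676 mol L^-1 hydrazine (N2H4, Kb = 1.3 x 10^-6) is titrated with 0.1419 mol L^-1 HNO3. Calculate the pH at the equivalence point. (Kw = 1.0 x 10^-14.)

n(N2H4) = 0.05676 x 0.01518 = 0.0008616 mol; V(HNO3) at equivalence = 0.0008616/0.1419 = 0.006072 L.
At equivalence the base is fully converted to N2H5+; total volume = 0.02125 L, so [N2H5+] = 0.0008616/0.02125 = 0.04054 M.
Ka(N2H5+) = Kw/Kb = 1.0e-14 / 1.3 x 10^-6 = 7.69e-9.
[H^+] = sqrt(Ka x [N2H5+]) = sqrt(7.69e-9 x 0.04054) = 1.77e-5 M.
pH = -log(1.77e-5) = 4.75.

4.75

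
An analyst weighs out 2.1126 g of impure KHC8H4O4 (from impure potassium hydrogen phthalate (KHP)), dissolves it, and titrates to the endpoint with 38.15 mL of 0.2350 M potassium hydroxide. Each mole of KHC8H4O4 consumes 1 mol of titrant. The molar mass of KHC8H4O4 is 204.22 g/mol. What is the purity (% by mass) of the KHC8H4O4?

86.7%

n(KOH) = 0.2350 x 0.03815 = 0.008965 mol.
n(KHC8H4O4) = 0.008965 / 1 = 0.008965 mol.
mass of KHC8H4O4 = 0.008965 x 204.22 = 1.831 g.
% purity = 1.831 / 2.1126 x 100 = 86.7%.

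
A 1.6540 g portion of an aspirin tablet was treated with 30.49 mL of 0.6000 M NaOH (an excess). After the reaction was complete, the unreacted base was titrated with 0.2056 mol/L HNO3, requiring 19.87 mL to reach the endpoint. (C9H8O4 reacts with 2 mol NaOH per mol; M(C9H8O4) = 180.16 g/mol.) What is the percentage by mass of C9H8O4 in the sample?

Total n(NaOH) added = 0.6000 x 0.03049 = 0.01829 mol.
n(HNO3) used = 0.2056 x 0.01987 = 0.004085 mol, which equals the excess n(NaOH).
So n(NaOH) consumed by the sample = 0.01829 - 0.004085 = 0.01421 mol.
n(C9H8O4) = 0.01421 / 2 = 0.007104 mol.
mass C9H8O4 = 0.007104 x 180.16 = 1.280 g, so %C9H8O4 = 1.280/1.6540 x 100 = 77.4%.

77.4%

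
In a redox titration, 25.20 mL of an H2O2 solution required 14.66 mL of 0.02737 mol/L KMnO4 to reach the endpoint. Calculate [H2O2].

n(KMnO4) = 0.02737 x 0.01466 = 0.0004012 mol.
From the balanced equation, 2 mol KMnO4 reacts with 5 mol H2O2, so n(H2O2) = 0.0004012 x 5/2 = 0.001003 mol.
[H2O2] = 0.001003 / 0.02520 L = 0.0398 M.

0.0398 M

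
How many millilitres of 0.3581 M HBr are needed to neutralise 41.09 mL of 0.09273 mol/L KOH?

10.6 mL

n(KOH) = 0.09273 mol/L x 0.04109 L = 0.003810 mol.
At equivalence n(HBr) = n(KOH) = 0.003810 mol.
V(HBr) = 0.003810 / 0.3581 = 0.01064 L = 10.6 mL.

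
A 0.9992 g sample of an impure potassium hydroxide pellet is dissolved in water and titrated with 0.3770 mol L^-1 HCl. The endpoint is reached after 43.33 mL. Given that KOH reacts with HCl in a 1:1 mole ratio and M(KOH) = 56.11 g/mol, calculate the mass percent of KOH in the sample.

91.7%

n(HCl) = 0.3770 x 0.04333 = 0.01634 mol.
n(KOH) = 0.01634 / 1 = 0.01634 mol.
mass of KOH = 0.01634 x 56.11 = 0.9166 g.
% purity = 0.9166 / 0.9992 x 100 = 91.7%.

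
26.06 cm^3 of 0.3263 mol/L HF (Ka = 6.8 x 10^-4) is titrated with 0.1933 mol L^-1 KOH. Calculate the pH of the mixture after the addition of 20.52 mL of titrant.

Initial n(HF) = 0.3263 x 0.02606 = 0.008503 mol.
n(KOH) added = 0.1933 x 0.02052 = 0.003967 mol, converting that many moles of HF to F-.
Remaining n(HF) = 0.004537 mol; n(F-) = 0.003967 mol.
By Henderson-Hasselbalch, pH = pKa + log([A^-]/[HA]) = 3.17 + log(0.003967/0.004537) = 3.17 + (-0.06) = 3.11.

3.11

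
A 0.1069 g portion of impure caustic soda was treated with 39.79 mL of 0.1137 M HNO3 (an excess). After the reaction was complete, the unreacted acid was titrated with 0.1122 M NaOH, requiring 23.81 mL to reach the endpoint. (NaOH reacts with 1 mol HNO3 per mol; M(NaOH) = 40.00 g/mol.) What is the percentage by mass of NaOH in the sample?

Total n(HNO3) added = 0.1137 x 0.03979 = 0.004524 mol.
n(NaOH) used = 0.1122 x 0.02381 = 0.002671 mol, which equals the excess n(HNO3).
So n(HNO3) consumed by the sample = 0.004524 - 0.002671 = 0.001853 mol.
n(NaOH) = 0.001853 / 1 = 0.001853 mol.
mass NaOH = 0.001853 x 40.00 = 0.07411 g, so %NaOH = 0.07411/0.1069 x 100 = 69.3%.

69.3%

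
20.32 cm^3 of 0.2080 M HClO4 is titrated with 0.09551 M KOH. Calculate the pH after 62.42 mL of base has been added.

12.32

n(acid) = 0.2080 x 0.02032 = 0.004227 mol; n(KOH) added = 0.09551 x 0.06242 = 0.005962 mol.
Base is in excess by 0.005962 - 0.004227 = 0.001735 mol in a total volume of 0.08274 L.
[OH^-] = 0.001735/0.08274 = 0.02097 M, so pOH = 1.68 and pH = 14.00 - 1.68 = 12.32.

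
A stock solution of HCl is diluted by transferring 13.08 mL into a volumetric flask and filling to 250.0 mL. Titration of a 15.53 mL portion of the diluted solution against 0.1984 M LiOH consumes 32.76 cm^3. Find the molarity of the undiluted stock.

8.00 M

n(LiOH) = 0.1984 x 0.03276 = 0.006500 mol.
n(HCl) in the aliquot = 0.006500 mol.
[diluted HCl] = 0.006500 / 0.01553 = 0.4185 M.
Dilution factor = 250.0/13.08 = 19.11, so [stock] = 0.4185 x 19.11 = 8.00 M.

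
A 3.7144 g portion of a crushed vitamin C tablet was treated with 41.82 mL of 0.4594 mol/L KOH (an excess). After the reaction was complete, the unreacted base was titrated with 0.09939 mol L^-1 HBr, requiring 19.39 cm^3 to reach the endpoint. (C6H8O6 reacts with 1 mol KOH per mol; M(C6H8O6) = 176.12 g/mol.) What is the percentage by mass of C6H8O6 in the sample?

82.0%

Total n(KOH) added = 0.4594 x 0.04182 = 0.01921 mol.
n(HBr) used = 0.09939 x 0.01939 = 0.001927 mol, which equals the excess n(KOH).
So n(KOH) consumed by the sample = 0.01921 - 0.001927 = 0.01728 mol.
n(C6H8O6) = 0.01728 / 1 = 0.01728 mol.
mass C6H8O6 = 0.01728 x 176.12 = 3.044 g, so %C6H8O6 = 3.044/3.7144 x 100 = 82.0%.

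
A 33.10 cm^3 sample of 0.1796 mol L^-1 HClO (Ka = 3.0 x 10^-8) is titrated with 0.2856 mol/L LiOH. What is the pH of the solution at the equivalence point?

10.28

n(HClO) = 0.1796 x 0.03310 = 0.005945 mol; V(LiOH) at equivalence = 0.005945/0.2856 = 0.02081 L.
At equivalence all the acid is converted to ClO-; total volume = 0.03310 + 0.02081 = 0.05391 L, so [ClO-] = 0.005945/0.05391 = 0.1103 M.
Kb = Kw/Ka = 1.0e-14 / 3.0 x 10^-8 = 3.33e-7.
[OH^-] = sqrt(Kb x [ClO-]) = sqrt(3.33e-7 x 0.1103) = 0.000192 M.
pOH = 3.72, so pH = 14.00 - 3.72 = 10.28.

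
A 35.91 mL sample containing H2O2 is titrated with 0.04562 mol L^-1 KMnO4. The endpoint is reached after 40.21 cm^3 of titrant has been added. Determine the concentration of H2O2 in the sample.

n(KMnO4) = 0.04562 x 0.04021 = 0.001834 mol.
From the balanced equation, 2 mol KMnO4 reacts with 5 mol H2O2, so n(H2O2) = 0.001834 x 5/2 = 0.004586 mol.
[H2O2] = 0.004586 / 0.03591 L = 0.128 M.

0.128 M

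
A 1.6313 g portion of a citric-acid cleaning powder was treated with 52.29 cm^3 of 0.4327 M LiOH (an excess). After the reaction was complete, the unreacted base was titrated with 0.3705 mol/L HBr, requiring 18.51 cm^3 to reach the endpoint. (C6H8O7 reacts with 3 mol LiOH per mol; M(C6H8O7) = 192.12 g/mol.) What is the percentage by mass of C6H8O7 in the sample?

61.9%

Total n(LiOH) added = 0.4327 x 0.05229 = 0.02263 mol.
n(HBr) used = 0.3705 x 0.01851 = 0.006858 mol, which equals the excess n(LiOH).
So n(LiOH) consumed by the sample = 0.02263 - 0.006858 = 0.01577 mol.
n(C6H8O7) = 0.01577 / 3 = 0.005256 mol.
mass C6H8O7 = 0.005256 x 192.12 = 1.010 g, so %C6H8O7 = 1.010/1.6313 x 100 = 61.9%.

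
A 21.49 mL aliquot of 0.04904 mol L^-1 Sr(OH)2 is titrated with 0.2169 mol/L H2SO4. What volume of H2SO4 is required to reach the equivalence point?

n(Sr(OH)2) = 0.04904 mol/L x 0.02149 L = 0.001054 mol.
At equivalence n(H2SO4) = n(Sr(OH)2) = 0.001054 mol.
V(H2SO4) = 0.001054 / 0.2169 = 0.004859 L = 4.86 mL.

4.86 mL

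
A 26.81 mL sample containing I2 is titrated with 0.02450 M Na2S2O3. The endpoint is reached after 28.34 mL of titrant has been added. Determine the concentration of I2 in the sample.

n(Na2S2O3) = 0.02450 x 0.02834 = 0.0006943 mol.
From the balanced equation, 2 mol Na2S2O3 reacts with 1 mol I2, so n(I2) = 0.0006943 x 1/2 = 0.0003472 mol.
[I2] = 0.0003472 / 0.02681 L = 0.0129 M.

0.0129 M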